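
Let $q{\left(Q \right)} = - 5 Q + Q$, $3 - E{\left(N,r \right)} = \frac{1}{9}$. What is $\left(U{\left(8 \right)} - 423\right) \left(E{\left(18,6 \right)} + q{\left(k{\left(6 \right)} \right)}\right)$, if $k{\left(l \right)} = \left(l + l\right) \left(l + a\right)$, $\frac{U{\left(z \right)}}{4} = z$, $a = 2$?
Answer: $\frac{1341130}{9} \approx 1.4901 \cdot 10^{5}$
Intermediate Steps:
$U{\left(z \right)} = 4 z$
$E{\left(N,r \right)} = \frac{26}{9}$ ($E{\left(N,r \right)} = 3 - \frac{1}{9} = \frac{26}{9}$)
$k{\left(l \right)} = 2 l \left(2 + l\right)$ ($k{\left(l \right)} = \left(l + l\right) \left(l + 2\right) = 2 l \left(2 + l\right)$)
$q{\left(Q \right)} = - 4 Q$
$\left(U{\left(8 \right)} - 423\right) \left(E{\left(18,6 \right)} + q{\left(k{\left(6 \right)} \right)}\right) = \left(4 \cdot 8 - 423\right) \left(\frac{26}{9} - 4 \cdot 2 \cdot 6 \left(2 + 6\right)\right) = \left(32 - 423\right) \left(\frac{26}{9} - 4 \cdot 2 \cdot 6 \cdot 8\right) = - 391 \left(\frac{26}{9} - 384\right) = \left(-391\right) \left(- \frac{3430}{9}\right) = \frac{1341130}{9}$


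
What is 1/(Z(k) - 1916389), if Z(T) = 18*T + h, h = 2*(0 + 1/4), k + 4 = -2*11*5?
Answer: -2/3836881 ≈ -5.2126e-7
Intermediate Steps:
k = -114 (k = -4 - 2*11*5 = -4 - 22*5 = -4 - 110 = -114)
h = ½ (h = 2*(0 + ¼) = 2*(¼) = ½ ≈ 0.50000)
Z(T) = ½ + 18*T (Z(T) = 18*T + ½ = ½ + 18*T)
1/(Z(k) - 1916389) = 1/((½ + 18*(-114)) - 1916389) = 1/((½ - 2052) - 1916389) = 1/(-4103/2 - 1916389) = 1/(-3836881/2) = -2/3836881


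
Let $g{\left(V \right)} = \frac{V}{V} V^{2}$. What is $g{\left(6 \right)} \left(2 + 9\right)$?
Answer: $396$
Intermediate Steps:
$g{\left(V \right)} = V^{2}$ ($g{\left(V \right)} = 1 V^{2} = V^{2}$)
$g{\left(6 \right)} \left(2 + 9\right) = 6^{2} \left(2 + 9\right) = 36 \cdot 11 = 396$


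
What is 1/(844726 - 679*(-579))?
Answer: 1/1237867 ≈ 8.0784e-7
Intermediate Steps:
1/(844726 - 679*(-579)) = 1/(844726 + 393141) = 1/1237867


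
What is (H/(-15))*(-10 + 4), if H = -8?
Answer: -16/5 ≈ -3.2000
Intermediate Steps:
(H/(-15))*(-10 + 4) = (-8/(-15))*(-10 + 4) = -8*(-1/15)*(-6) = (8/15)*(-6) = -16/5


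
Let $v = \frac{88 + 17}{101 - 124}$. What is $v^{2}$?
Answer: $\frac{11025}{529} \approx 20.841$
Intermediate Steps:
$v = - \frac{105}{23}$ ($v = \frac{105}{-23} = 105 \left(- \frac{1}{23}\right) = - \frac{105}{23} \approx -4.5652$)
$v^{2} = \left(- \frac{105}{23}\right)^{2} = \frac{11025}{529}$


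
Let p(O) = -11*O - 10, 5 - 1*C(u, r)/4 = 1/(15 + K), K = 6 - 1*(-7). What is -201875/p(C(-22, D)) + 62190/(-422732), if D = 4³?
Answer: 298636857845/337974234 ≈ 883.61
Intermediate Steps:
K = 13 (K = 6 + 7 = 13)
D = 64
C(u, r) = 139/7 (C(u, r) = 20 - 4/(15 + 13) = 20 - 4/28 = 20 - 4*1/28 = 20 - ⅐ = 139/7)
p(O) = -10 - 11*O
-201875/p(C(-22, D)) + 62190/(-422732) = -201875/(-10 - 11*139/7) + 62190/(-422732) = -201875/(-10 - 1529/7) + 62190*(-1/422732) = -201875/(-1599/7) - 31095/211366 = -201875*(-7/1599) - 31095/211366 = 1413125/1599 - 31095/211366 = 298636857845/337974234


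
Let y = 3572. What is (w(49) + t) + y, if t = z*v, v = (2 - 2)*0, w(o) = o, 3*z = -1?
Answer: 3621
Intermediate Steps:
z = -⅓ (z = (⅓)*(-1) = -⅓ ≈ -0.33333)
v = 0 (v = 0*0 = 0)
t = 0 (t = -⅓*0 = 0)
(w(49) + t) + y = (49 + 0) + 3572 = 49 + 3572 = 3621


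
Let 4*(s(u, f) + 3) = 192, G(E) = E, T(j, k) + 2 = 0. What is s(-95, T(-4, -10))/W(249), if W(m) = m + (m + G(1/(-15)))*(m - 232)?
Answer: 675/67213 ≈ 0.010043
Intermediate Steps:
T(j, k) = -2 (T(j, k) = -2 + 0 = -2)
s(u, f) = 45 (s(u, f) = -3 + (¼)*192 = -3 + 48 = 45)
W(m) = m + (-232 + m)*(-1/15 + m) (W(m) = m + (m + 1/(-15))*(m - 232) = m + (m - 1/15)*(-232 + m) = m + (-1/15 + m)*(-232 + m) = m + (-232 + m)*(-1/15 + m))
s(-95, T(-4, -10))/W(249) = 45/(232/15 + 249² - 3466/15*249) = 45/(232/15 + 62001 - 287678/5) = 45/(67213/15) = 45*(15/67213) = 675/67213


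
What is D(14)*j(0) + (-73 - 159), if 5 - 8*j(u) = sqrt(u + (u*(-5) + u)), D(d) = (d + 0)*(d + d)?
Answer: 13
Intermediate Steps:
D(d) = 2*d**2 (D(d) = d*(2*d) = 2*d**2)
j(u) = 5/8 - sqrt(3)*sqrt(-u)/8 (j(u) = 5/8 - sqrt(u + (u*(-5) + u))/8 = 5/8 - sqrt(u + (-5*u + u))/8 = 5/8 - sqrt(u - 4*u)/8 = 5/8 - sqrt(3)*sqrt(-u)/8)
D(14)*j(0) + (-73 - 159) = (2*14**2)*(5/8 - sqrt(3)*sqrt(-1*0)/8) + (-73 - 159) = (2*196)*(5/8 - sqrt(3)*sqrt(0)/8) - 232 = 392*(5/8 - 1/8*sqrt(3)*0) - 232 = 392*(5/8 + 0) - 232 = 392*(5/8) - 232 = 245 - 232 = 13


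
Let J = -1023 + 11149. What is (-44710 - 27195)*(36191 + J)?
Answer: -3330423885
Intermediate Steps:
J = 10126
(-44710 - 27195)*(36191 + J) = (-44710 - 27195)*(36191 + 10126) = -71905*46317 = -3330423885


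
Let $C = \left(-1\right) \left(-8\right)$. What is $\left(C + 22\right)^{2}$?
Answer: $900$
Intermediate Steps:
$C = 8$
$\left(C + 22\right)^{2} = \left(8 + 22\right)^{2} = 30^{2} = 900$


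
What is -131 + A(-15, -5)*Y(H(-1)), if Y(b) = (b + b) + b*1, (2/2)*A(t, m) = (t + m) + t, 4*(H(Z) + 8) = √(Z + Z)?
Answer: 709 - 105*I*√2/4 ≈ 709.0 - 37.123*I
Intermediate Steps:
H(Z) = -8 + √2*√Z/4 (H(Z) = -8 + √(Z + Z)/4 = -8 + √(2*Z)/4 = -8 + (√2*√Z)/4 = -8 + √2*√Z/4)
A(t, m) = m + 2*t (A(t, m) = (t + m) + t = (m + t) + t = m + 2*t)
Y(b) = 3*b (Y(b) = 2*b + b = 3*b)
-131 + A(-15, -5)*Y(H(-1)) = -131 + (-5 + 2*(-15))*(3*(-8 + √2*√(-1)/4)) = -131 + (-5 - 30)*(3*(-8 + √2*I/4)) = -131 - 105*(-8 + I*√2/4) = -131 - 35*(-24 + 3*I*√2/4) = -131 + (840 - 105*I*√2/4) = 709 - 105*I*√2/4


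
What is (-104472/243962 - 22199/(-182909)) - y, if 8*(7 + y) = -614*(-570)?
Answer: -1951839264912259/44622845458 ≈ -43741.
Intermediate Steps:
y = 87481/2 (y = -7 + (-614*(-570))/8 = -7 + (1/8)*349980 = -7 + 87495/2 = 87481/2 ≈ 43741.)
(-104472/243962 - 22199/(-182909)) - y = (-104472/243962 - 22199/(-182909)) - 1*87481/2 = (-104472*1/243962 - 22199*(-1/182909)) - 87481/2 = (-52236/121981 + 22199/182909) - 87481/2 = -6846578305/22311422729 - 87481/2 = -1951839264912259/44622845458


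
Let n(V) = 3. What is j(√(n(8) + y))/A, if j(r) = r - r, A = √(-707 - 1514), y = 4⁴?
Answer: 0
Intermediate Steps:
y = 256
A = I*√2221 (A = √(-2221) = I*√2221 ≈ 47.128*I)
j(r) = 0
j(√(n(8) + y))/A = 0/((I*√2221)) = 0*(-I*√2221/2221) = 0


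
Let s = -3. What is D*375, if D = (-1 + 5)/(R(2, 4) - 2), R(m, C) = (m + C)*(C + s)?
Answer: 375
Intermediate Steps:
R(m, C) = (-3 + C)*(C + m) (R(m, C) = (m + C)*(C - 3) = (C + m)*(-3 + C) = (-3 + C)*(C + m))
D = 1 (D = (-1 + 5)/((4**2 - 3*4 - 3*2 + 4*2) - 2) = 4/((16 - 12 - 6 + 8) - 2) = 4/(6 - 2) = 4/4 = (1/4)*4 = 1)
D*375 = 1*375 = 375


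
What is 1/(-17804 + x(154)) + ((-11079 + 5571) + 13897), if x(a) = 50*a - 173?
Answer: 86213752/10277 ≈ 8389.0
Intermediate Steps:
x(a) = -173 + 50*a
1/(-17804 + x(154)) + ((-11079 + 5571) + 13897) = 1/(-17804 + (-173 + 50*154)) + ((-11079 + 5571) + 13897) = 1/(-17804 + (-173 + 7700)) + (-5508 + 13897) = 1/(-17804 + 7527) + 8389 = 1/(-10277) + 8389 = -1/10277 + 8389 = 86213752/10277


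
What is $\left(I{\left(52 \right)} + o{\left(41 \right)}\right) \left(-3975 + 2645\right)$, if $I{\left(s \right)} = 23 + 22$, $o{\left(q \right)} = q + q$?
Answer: $-168910$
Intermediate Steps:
$o{\left(q \right)} = 2 q$
$I{\left(s \right)} = 45$
$\left(I{\left(52 \right)} + o{\left(41 \right)}\right) \left(-3975 + 2645\right) = \left(45 + 2 \cdot 41\right) \left(-3975 + 2645\right) = \left(45 + 82\right) \left(-1330\right) = 127 \left(-1330\right) = -168910$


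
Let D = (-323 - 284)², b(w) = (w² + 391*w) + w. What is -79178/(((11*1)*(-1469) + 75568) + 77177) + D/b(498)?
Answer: 7615850977/30268823460 ≈ 0.25161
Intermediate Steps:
b(w) = w² + 392*w
D = 368449 (D = (-607)² = 368449)
-79178/(((11*1)*(-1469) + 75568) + 77177) + D/b(498) = -79178/(((11*1)*(-1469) + 75568) + 77177) + 368449/((498*(392 + 498))) = -79178/((11*(-1469) + 75568) + 77177) + 368449/((498*890)) = -79178/((-16159 + 75568) + 77177) + 368449/443220 = -79178/(59409 + 77177) + 368449*(1/443220) = -79178/136586 + 368449/443220 = -79178*1/136586 + 368449/443220 = -39589/68293 + 368449/443220 = 7615850977/30268823460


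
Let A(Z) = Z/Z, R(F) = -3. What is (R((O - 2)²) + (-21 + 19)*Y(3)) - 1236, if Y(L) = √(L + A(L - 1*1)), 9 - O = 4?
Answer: -1243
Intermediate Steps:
O = 5 (O = 9 - 1*4 = 9 - 4 = 5)
A(Z) = 1
Y(L) = √(1 + L) (Y(L) = √(L + 1) = √(1 + L))
(R((O - 2)²) + (-21 + 19)*Y(3)) - 1236 = (-3 + (-21 + 19)*√(1 + 3)) - 1236 = (-3 - 2*√4) - 1236 = (-3 - 2*2) - 1236 = (-3 - 4) - 1236 = -7 - 1236 = -1243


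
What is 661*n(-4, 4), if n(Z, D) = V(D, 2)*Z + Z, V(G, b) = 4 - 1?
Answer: -10576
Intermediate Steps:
V(G, b) = 3
n(Z, D) = 4*Z (n(Z, D) = 3*Z + Z = 4*Z)
661*n(-4, 4) = 661*(4*(-4)) = 661*(-16) = -10576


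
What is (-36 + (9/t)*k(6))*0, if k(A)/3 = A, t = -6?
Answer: 0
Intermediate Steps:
k(A) = 3*A
(-36 + (9/t)*k(6))*0 = (-36 + (9/(-6))*(3*6))*0 = (-36 + (9*(-⅙))*18)*0 = (-36 - 3/2*18)*0 = (-36 - 27)*0 = -63*0 = 0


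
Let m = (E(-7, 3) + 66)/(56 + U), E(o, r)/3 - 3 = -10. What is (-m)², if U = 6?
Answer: 2025/3844 ≈ 0.52680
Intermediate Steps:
E(o, r) = -21 (E(o, r) = 9 + 3*(-10) = 9 - 30 = -21)
m = 45/62 (m = (-21 + 66)/(56 + 6) = 45/62 ≈ 0.72581)
(-m)² = (-1*45/62)² = (-45/62)² = 2025/3844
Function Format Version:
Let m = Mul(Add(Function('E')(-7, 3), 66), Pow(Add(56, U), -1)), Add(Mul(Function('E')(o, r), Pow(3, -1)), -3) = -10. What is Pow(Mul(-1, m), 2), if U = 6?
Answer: Rational(2025, 3844) ≈ 0.52680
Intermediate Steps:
Function('E')(o, r) = -21 (Function('E')(o, r) = Add(9, Mul(3, -10)) = Add(9, -30) = -21)
m = Rational(45, 62) (m = Mul(Add(-21, 66), Pow(Add(56, 6), -1)) = Mul(45, Pow(62, -1)) = Mul(45, Rational(1, 62)) = Rational(45, 62) ≈ 0.72581)
Pow(Mul(-1, m), 2) = Pow(Mul(-1, Rational(45, 62)), 2) = Pow(Rational(-45, 62), 2) = Rational(2025, 3844)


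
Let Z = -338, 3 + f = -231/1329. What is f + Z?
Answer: -151140/443 ≈ -341.17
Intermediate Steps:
f = -1406/443 (f = -3 - 231/1329 = -3 - 231*1/1329 = -3 - 77/443 = -1406/443 ≈ -3.1738)
f + Z = -1406/443 - 338 = -151140/443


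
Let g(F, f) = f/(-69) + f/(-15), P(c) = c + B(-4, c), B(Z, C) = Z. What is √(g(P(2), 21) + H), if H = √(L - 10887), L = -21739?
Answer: √(-22540 + 13225*I*√32626)/115 ≈ 9.4586 + 9.5483*I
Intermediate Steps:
P(c) = -4 + c (P(c) = c - 4 = -4 + c)
g(F, f) = -28*f/345 (g(F, f) = f*(-1/69) + f*(-1/15) = -f/69 - f/15 = -28*f/345)
H = I*√32626 (H = √(-21739 - 10887) = √(-32626) = I*√32626 ≈ 180.63*I)
√(g(P(2), 21) + H) = √(-28/345*21 + I*√32626) = √(-196/115 + I*√32626)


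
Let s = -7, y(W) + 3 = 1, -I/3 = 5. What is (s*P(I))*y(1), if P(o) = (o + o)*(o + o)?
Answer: 12600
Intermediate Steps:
I = -15 (I = -3*5 = -15)
y(W) = -2 (y(W) = -3 + 1 = -2)
P(o) = 4*o² (P(o) = (2*o)*(2*o) = 4*o²)
(s*P(I))*y(1) = -28*(-15)²*(-2) = -28*225*(-2) = -7*900*(-2) = -6300*(-2) = 12600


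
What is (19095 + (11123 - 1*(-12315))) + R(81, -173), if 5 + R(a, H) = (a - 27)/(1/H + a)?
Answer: 297955839/7006 ≈ 42529.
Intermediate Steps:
R(a, H) = -5 + (-27 + a)/(a + 1/H) (R(a, H) = -5 + (a - 27)/(1/H + a) = -5 + (-27 + a)/(a + 1/H))
(19095 + (11123 - 1*(-12315))) + R(81, -173) = (19095 + (11123 - 1*(-12315))) + (-5 - 27*(-173) - 4*(-173)*81)/(1 - 173*81) = (19095 + (11123 + 12315)) + (-5 + 4671 + 56052)/(1 - 14013) = (19095 + 23438) + 60718/(-14012) = 42533 - 1/14012*60718 = 42533 - 30359/7006 = 297955839/7006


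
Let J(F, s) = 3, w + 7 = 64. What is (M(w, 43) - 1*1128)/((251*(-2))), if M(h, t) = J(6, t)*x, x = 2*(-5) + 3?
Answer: 1149/502 ≈ 2.2888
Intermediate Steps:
w = 57 (w = -7 + 64 = 57)
x = -7 (x = -10 + 3 = -7)
M(h, t) = -21 (M(h, t) = 3*(-7) = -21)
(M(w, 43) - 1*1128)/((251*(-2))) = (-21 - 1*1128)/((251*(-2))) = (-21 - 1128)/(-502) = -1149*(-1/502) = 1149/502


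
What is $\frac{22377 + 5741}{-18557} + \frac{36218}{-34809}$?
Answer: $- \frac{1650856888}{645950613} \approx -2.5557$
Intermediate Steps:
$\frac{22377 + 5741}{-18557} + \frac{36218}{-34809} = 28118 \left(- \frac{1}{18557}\right) + 36218 \left(- \frac{1}{34809}\right) = - \frac{28118}{18557} - \frac{36218}{34809} = - \frac{1650856888}{645950613}$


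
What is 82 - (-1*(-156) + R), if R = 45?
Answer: -119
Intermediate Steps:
82 - (-1*(-156) + R) = 82 - (-1*(-156) + 45) = 82 - (156 + 45) = 82 - 1*201 = 82 - 201 = -119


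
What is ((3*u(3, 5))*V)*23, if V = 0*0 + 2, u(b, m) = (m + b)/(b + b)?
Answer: 184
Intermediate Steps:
u(b, m) = (b + m)/(2*b) (u(b, m) = (b + m)/((2*b)) = (b + m)*(1/(2*b)) = (b + m)/(2*b))
V = 2 (V = 0 + 2 = 2)
((3*u(3, 5))*V)*23 = ((3*((1/2)*(3 + 5)/3))*2)*23 = ((3*((1/2)*(1/3)*8))*2)*23 = ((3*(4/3))*2)*23 = (4*2)*23 = 8*23 = 184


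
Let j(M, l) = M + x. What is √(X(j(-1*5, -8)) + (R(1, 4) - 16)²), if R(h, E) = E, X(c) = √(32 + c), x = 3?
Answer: √(144 + √30) ≈ 12.226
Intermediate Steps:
j(M, l) = 3 + M (j(M, l) = M + 3 = 3 + M)
√(X(j(-1*5, -8)) + (R(1, 4) - 16)²) = √(√(32 + (3 - 1*5)) + (4 - 16)²) = √(√(32 + (3 - 5)) + (-12)²) = √(√(32 - 2) + 144) = √(√30 + 144) = √(144 + √30)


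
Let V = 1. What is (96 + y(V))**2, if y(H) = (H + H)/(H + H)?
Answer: 9409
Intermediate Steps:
y(H) = 1 (y(H) = (2*H)/((2*H)) = (2*H)*(1/(2*H)) = 1)
(96 + y(V))**2 = (96 + 1)**2 = 97**2 = 9409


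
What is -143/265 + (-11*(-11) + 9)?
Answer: 34307/265 ≈ 129.46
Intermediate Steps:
-143/265 + (-11*(-11) + 9) = -143*1/265 + (121 + 9) = -143/265 + 130 = 34307/265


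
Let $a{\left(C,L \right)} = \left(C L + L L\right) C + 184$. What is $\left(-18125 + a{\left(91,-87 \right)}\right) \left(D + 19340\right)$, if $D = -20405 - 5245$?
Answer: $313032790$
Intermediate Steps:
$D = -25650$
$a{\left(C,L \right)} = 184 + C \left(L^{2} + C L\right)$ ($a{\left(C,L \right)} = \left(C L + L^{2}\right) C + 184 = \left(L^{2} + C L\right) C + 184 = C \left(L^{2} + C L\right) + 184 = 184 + C \left(L^{2} + C L\right)$)
$\left(-18125 + a{\left(91,-87 \right)}\right) \left(D + 19340\right) = \left(-18125 + \left(184 + 91 \left(-87\right)^{2} - 87 \cdot 91^{2}\right)\right) \left(-25650 + 19340\right) = \left(-18125 + \left(184 + 91 \cdot 7569 - 720447\right)\right) \left(-6310\right) = \left(-18125 + \left(184 + 688779 - 720447\right)\right) \left(-6310\right) = \left(-18125 - 31484\right) \left(-6310\right) = \left(-49609\right) \left(-6310\right) = 313032790$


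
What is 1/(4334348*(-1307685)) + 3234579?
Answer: 18333470419324396019/5667961864380 ≈ 3.2346e+6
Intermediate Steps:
1/(4334348*(-1307685)) + 3234579 = (1/4334348)*(-1/1307685) + 3234579 = -1/5667961864380 + 3234579 = 18333470419324396019/5667961864380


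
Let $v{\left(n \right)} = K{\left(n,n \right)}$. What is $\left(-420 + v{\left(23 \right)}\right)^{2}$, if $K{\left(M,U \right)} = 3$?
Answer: $173889$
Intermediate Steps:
$v{\left(n \right)} = 3$
$\left(-420 + v{\left(23 \right)}\right)^{2} = \left(-420 + 3\right)^{2} = \left(-417\right)^{2} = 173889$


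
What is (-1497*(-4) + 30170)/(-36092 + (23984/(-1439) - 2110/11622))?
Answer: -302354244582/301943239837 ≈ -1.0014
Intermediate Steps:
(-1497*(-4) + 30170)/(-36092 + (23984/(-1439) - 2110/11622)) = (5988 + 30170)/(-36092 + (23984*(-1/1439) - 2110*1/11622)) = 36158/(-36092 + (-23984/1439 - 1055/5811)) = 36158/(-36092 - 140889169/8362029) = 36158/(-301943239837/8362029) = 36158*(-8362029/301943239837) = -302354244582/301943239837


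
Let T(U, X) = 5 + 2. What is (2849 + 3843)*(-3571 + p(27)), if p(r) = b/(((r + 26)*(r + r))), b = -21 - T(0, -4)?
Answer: -34196889580/1431 ≈ -2.3897e+7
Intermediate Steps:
T(U, X) = 7
b = -28 (b = -21 - 1*7 = -21 - 7 = -28)
p(r) = -14/(r*(26 + r)) (p(r) = -28*1/((r + 26)*(r + r)) = -28*1/(2*r*(26 + r)) = -14/(r*(26 + r)))
(2849 + 3843)*(-3571 + p(27)) = (2849 + 3843)*(-3571 - 14/(27*(26 + 27))) = 6692*(-3571 - 14*1/27/53) = 6692*(-3571 - 14*1/27*1/53) = 6692*(-3571 - 14/1431) = 6692*(-5110115/1431) = -34196889580/1431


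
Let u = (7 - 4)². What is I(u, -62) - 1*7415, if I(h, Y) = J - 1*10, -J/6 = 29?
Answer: -7599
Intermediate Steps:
J = -174 (J = -6*29 = -174)
u = 9 (u = 3² = 9)
I(h, Y) = -184 (I(h, Y) = -174 - 1*10 = -174 - 10 = -184)
I(u, -62) - 1*7415 = -184 - 1*7415 = -184 - 7415 = -7599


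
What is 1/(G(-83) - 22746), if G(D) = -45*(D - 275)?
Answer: -1/6636 ≈ -0.00015069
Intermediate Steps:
G(D) = 12375 - 45*D (G(D) = -45*(-275 + D) = 12375 - 45*D)
1/(G(-83) - 22746) = 1/((12375 - 45*(-83)) - 22746) = 1/((12375 + 3735) - 22746) = 1/(16110 - 22746) = 1/(-6636) = -1/6636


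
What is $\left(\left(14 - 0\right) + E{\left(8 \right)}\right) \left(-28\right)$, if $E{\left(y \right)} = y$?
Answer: $-616$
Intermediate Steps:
$\left(\left(14 - 0\right) + E{\left(8 \right)}\right) \left(-28\right) = \left(\left(14 - 0\right) + 8\right) \left(-28\right) = \left(\left(14 + 0\right) + 8\right) \left(-28\right) = \left(14 + 8\right) \left(-28\right) = 22 \left(-28\right) = -616$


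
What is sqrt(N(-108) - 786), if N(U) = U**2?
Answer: 7*sqrt(222) ≈ 104.30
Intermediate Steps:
sqrt(N(-108) - 786) = sqrt((-108)**2 - 786) = sqrt(11664 - 786) = sqrt(10878) = 7*sqrt(222)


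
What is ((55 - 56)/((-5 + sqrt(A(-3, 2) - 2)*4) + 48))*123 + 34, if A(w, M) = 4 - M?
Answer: 1339/43 ≈ 31.140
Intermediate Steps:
((55 - 56)/((-5 + sqrt(A(-3, 2) - 2)*4) + 48))*123 + 34 = ((55 - 56)/((-5 + sqrt((4 - 1*2) - 2)*4) + 48))*123 + 34 = -1/((-5 + sqrt((4 - 2) - 2)*4) + 48)*123 + 34 = -1/((-5 + sqrt(2 - 2)*4) + 48)*123 + 34 = -1/((-5 + sqrt(0)*4) + 48)*123 + 34 = -1/((-5 + 0*4) + 48)*123 + 34 = -1/((-5 + 0) + 48)*123 + 34 = -1/(-5 + 48)*123 + 34 = -1/43*123 + 34 = -123/43 + 34 = 1339/43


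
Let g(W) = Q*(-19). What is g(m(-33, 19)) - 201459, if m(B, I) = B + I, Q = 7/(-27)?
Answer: -5439260/27 ≈ -2.0145e+5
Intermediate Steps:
Q = -7/27 (Q = 7*(-1/27) = -7/27 ≈ -0.25926)
g(W) = 133/27 (g(W) = -7/27*(-19) = 133/27)
g(m(-33, 19)) - 201459 = 133/27 - 201459 = -5439260/27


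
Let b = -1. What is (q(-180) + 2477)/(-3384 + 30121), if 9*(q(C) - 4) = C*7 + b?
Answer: 21068/240633 ≈ 0.087552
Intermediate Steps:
q(C) = 35/9 + 7*C/9 (q(C) = 4 + (C*7 - 1)/9 = 4 + (7*C - 1)/9 = 4 + (-1 + 7*C)/9 = 4 + (-1/9 + 7*C/9) = 35/9 + 7*C/9)
(q(-180) + 2477)/(-3384 + 30121) = ((35/9 + (7/9)*(-180)) + 2477)/(-3384 + 30121) = ((35/9 - 140) + 2477)/26737 = (-1225/9 + 2477)*(1/26737) = (21068/9)*(1/26737) = 21068/240633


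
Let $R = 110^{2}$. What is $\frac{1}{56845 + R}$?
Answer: $\frac{1}{68945} \approx 1.4504 \cdot 10^{-5}$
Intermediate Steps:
$R = 12100$
$\frac{1}{56845 + R} = \frac{1}{56845 + 12100} = \frac{1}{68945}$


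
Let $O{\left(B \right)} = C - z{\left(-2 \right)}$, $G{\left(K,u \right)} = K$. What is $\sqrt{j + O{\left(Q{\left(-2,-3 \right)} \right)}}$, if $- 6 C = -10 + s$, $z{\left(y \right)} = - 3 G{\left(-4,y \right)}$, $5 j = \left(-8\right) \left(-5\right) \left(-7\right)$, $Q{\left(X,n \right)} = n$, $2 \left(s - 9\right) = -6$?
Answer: $\frac{i \sqrt{606}}{3} \approx 8.2057 i$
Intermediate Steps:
$s = 6$ ($s = 9 + \frac{1}{2} \left(-6\right) = 9 - 3 = 6$)
$j = -56$ ($j = \frac{\left(-8\right) \left(-5\right) \left(-7\right)}{5} = \frac{40 \left(-7\right)}{5} = \frac{1}{5} \left(-280\right) = -56$)
$z{\left(y \right)} = 12$ ($z{\left(y \right)} = \left(-3\right) \left(-4\right) = 12$)
$C = \frac{2}{3}$ ($C = - \frac{-10 + 6}{6} = \left(- \frac{1}{6}\right) \left(-4\right) = \frac{2}{3} \approx 0.66667$)
$O{\left(B \right)} = - \frac{34}{3}$ ($O{\left(B \right)} = \frac{2}{3} - 12 = - \frac{34}{3}$)
$\sqrt{j + O{\left(Q{\left(-2,-3 \right)} \right)}} = \sqrt{-56 - \frac{34}{3}} = \sqrt{- \frac{202}{3}} = \frac{i \sqrt{606}}{3}$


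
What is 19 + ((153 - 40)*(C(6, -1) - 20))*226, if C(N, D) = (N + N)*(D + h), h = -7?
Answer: -2962389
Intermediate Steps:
C(N, D) = 2*N*(-7 + D) (C(N, D) = (N + N)*(D - 7) = (2*N)*(-7 + D) = 2*N*(-7 + D))
19 + ((153 - 40)*(C(6, -1) - 20))*226 = 19 + ((153 - 40)*(2*6*(-7 - 1) - 20))*226 = 19 + (113*(2*6*(-8) - 20))*226 = 19 + (113*(-96 - 20))*226 = 19 + (113*(-116))*226 = 19 - 13108*226 = 19 - 2962408 = -2962389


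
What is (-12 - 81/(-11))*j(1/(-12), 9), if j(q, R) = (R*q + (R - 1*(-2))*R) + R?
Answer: -1989/4 ≈ -497.25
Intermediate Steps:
j(q, R) = R + R*q + R*(2 + R) (j(q, R) = (R*q + (R + 2)*R) + R = (R*q + (2 + R)*R) + R = (R*q + R*(2 + R)) + R = R + R*q + R*(2 + R))
(-12 - 81/(-11))*j(1/(-12), 9) = (-12 - 81/(-11))*(9*(3 + 9 + 1/(-12))) = (-12 - 81*(-1/11))*(9*(3 + 9 - 1/12)) = (-12 + 81/11)*(9*(143/12)) = -51/11*429/4 = -1989/4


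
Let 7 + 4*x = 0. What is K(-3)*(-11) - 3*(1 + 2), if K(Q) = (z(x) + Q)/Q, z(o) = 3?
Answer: -9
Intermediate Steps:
x = -7/4 (x = -7/4 + (¼)*0 = -7/4 + 0 = -7/4 ≈ -1.7500)
K(Q) = (3 + Q)/Q
K(-3)*(-11) - 3*(1 + 2) = ((3 - 3)/(-3))*(-11) - 3*(1 + 2) = -⅓*0*(-11) - 3*3 = 0*(-11) - 9 = 0 - 9 = -9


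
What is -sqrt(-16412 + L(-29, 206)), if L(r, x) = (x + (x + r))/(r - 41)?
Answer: -I*sqrt(80445610)/70 ≈ -128.13*I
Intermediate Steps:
L(r, x) = (r + 2*x)/(-41 + r) (L(r, x) = (x + (r + x))/(-41 + r) = (r + 2*x)/(-41 + r))
-sqrt(-16412 + L(-29, 206)) = -sqrt(-16412 + (-29 + 2*206)/(-41 - 29)) = -sqrt(-16412 + (-29 + 412)/(-70)) = -sqrt(-16412 - 1/70*383) = -sqrt(-16412 - 383/70) = -sqrt(-1149223/70) = -I*sqrt(80445610)/70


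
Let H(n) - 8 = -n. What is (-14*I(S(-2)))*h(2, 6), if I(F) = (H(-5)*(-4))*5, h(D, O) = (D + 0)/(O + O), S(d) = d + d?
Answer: 1820/3 ≈ 606.67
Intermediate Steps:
S(d) = 2*d
H(n) = 8 - n
h(D, O) = D/(2*O) (h(D, O) = D/((2*O)) = D*(1/(2*O)) = D/(2*O))
I(F) = -260 (I(F) = ((8 - 1*(-5))*(-4))*5 = ((8 + 5)*(-4))*5 = (13*(-4))*5 = -52*5 = -260)
(-14*I(S(-2)))*h(2, 6) = (-14*(-260))*((½)*2/6) = 3640*((½)*2*(⅙)) = 3640*(⅙) = 1820/3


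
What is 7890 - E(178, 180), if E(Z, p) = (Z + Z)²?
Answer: -118846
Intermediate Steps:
E(Z, p) = 4*Z² (E(Z, p) = (2*Z)² = 4*Z²)
7890 - E(178, 180) = 7890 - 4*178² = 7890 - 4*31684 = 7890 - 1*126736 = 7890 - 126736 = -118846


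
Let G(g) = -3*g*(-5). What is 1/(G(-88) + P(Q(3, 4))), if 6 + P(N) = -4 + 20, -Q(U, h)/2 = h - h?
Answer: -1/1310 ≈ -0.00076336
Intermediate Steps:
Q(U, h) = 0 (Q(U, h) = -2*(h - h) = -2*0 = 0)
P(N) = 10 (P(N) = -6 + (-4 + 20) = -6 + 16 = 10)
G(g) = 15*g
1/(G(-88) + P(Q(3, 4))) = 1/(15*(-88) + 10) = 1/(-1320 + 10) = 1/(-1310) = -1/1310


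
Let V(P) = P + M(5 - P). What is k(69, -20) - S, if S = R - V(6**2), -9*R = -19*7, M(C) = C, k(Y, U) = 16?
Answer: 56/9 ≈ 6.2222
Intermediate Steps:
V(P) = 5 (V(P) = P + (5 - P) = 5)
R = 133/9 (R = -(-19)*7/9 = -1/9*(-133) = 133/9 ≈ 14.778)
S = 88/9 (S = 133/9 - 1*5 = 133/9 - 5 = 88/9 ≈ 9.7778)
k(69, -20) - S = 16 - 1*88/9 = 16 - 88/9 = 56/9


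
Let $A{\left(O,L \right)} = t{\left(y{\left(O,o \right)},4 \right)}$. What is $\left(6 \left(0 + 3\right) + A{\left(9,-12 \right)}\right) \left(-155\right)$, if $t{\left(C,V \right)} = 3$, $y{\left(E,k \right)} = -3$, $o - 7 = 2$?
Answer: $-3255$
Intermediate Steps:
$o = 9$ ($o = 7 + 2 = 9$)
$A{\left(O,L \right)} = 3$
$\left(6 \left(0 + 3\right) + A{\left(9,-12 \right)}\right) \left(-155\right) = \left(6 \left(0 + 3\right) + 3\right) \left(-155\right) = \left(6 \cdot 3 + 3\right) \left(-155\right) = \left(18 + 3\right) \left(-155\right) = 21 \left(-155\right) = -3255$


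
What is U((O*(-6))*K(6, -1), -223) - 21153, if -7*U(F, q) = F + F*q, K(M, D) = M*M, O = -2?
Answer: -52167/7 ≈ -7452.4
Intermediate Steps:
K(M, D) = M²
U(F, q) = -F/7 - F*q/7 (U(F, q) = -(F + F*q)/7 = -F/7 - F*q/7)
U((O*(-6))*K(6, -1), -223) - 21153 = --2*(-6)*6²*(1 - 223)/7 - 21153 = -⅐*12*36*(-222) - 21153 = -⅐*432*(-222) - 21153 = 95904/7 - 21153 = -52167/7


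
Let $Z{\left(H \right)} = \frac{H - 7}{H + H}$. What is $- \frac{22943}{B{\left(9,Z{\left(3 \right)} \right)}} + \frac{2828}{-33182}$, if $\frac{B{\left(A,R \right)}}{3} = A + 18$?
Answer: $- \frac{380761847}{1343871} \approx -283.33$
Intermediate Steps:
$Z{\left(H \right)} = \frac{-7 + H}{2 H}$
$B{\left(A,R \right)} = 54 + 3 A$ ($B{\left(A,R \right)} = 3 \left(A + 18\right) = 3 \left(18 + A\right) = 54 + 3 A$)
$- \frac{22943}{B{\left(9,Z{\left(3 \right)} \right)}} + \frac{2828}{-33182} = - \frac{22943}{54 + 3 \cdot 9} + \frac{2828}{-33182} = - \frac{22943}{54 + 27} + 2828 \left(- \frac{1}{33182}\right) = - \frac{22943}{81} - \frac{1414}{16591} = - \frac{380761847}{1343871}$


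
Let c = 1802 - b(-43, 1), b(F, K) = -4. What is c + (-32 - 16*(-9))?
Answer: 1918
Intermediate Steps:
c = 1806 (c = 1802 - 1*(-4) = 1802 + 4 = 1806)
c + (-32 - 16*(-9)) = 1806 + (-32 - 16*(-9)) = 1806 + (-32 + 144) = 1806 + 112 = 1918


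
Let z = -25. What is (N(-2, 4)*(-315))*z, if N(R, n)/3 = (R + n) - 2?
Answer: 0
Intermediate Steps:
N(R, n) = -6 + 3*R + 3*n (N(R, n) = 3*((R + n) - 2) = 3*(-2 + R + n) = -6 + 3*R + 3*n)
(N(-2, 4)*(-315))*z = ((-6 + 3*(-2) + 3*4)*(-315))*(-25) = ((-6 - 6 + 12)*(-315))*(-25) = (0*(-315))*(-25) = 0*(-25) = 0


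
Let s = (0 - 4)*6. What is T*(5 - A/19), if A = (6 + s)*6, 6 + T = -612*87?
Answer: -10809750/19 ≈ -5.6893e+5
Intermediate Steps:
T = -53250 (T = -6 - 612*87 = -6 - 53244 = -53250)
s = -24 (s = -4*6 = -24)
A = -108 (A = (6 - 24)*6 = -18*6 = -108)
T*(5 - A/19) = -53250*(5 - (-108)/19) = -53250*(5 - 1*(-108/19)) = -53250*(5 + 108/19) = -53250*203/19 = -10809750/19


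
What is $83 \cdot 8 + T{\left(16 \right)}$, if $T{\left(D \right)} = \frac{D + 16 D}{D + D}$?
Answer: $\frac{1345}{2} \approx 672.5$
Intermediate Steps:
$T{\left(D \right)} = \frac{17}{2}$ ($T{\left(D \right)} = \frac{17 D}{2 D} = 17 D \frac{1}{2 D} = \frac{17}{2}$)
$83 \cdot 8 + T{\left(16 \right)} = 83 \cdot 8 + \frac{17}{2} = 664 + \frac{17}{2} = \frac{1345}{2}$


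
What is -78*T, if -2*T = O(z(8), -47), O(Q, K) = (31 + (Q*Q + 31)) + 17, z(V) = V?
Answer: 5577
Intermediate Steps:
O(Q, K) = 79 + Q² (O(Q, K) = (31 + (Q² + 31)) + 17 = (31 + (31 + Q²)) + 17 = (62 + Q²) + 17 = 79 + Q²)
T = -143/2 (T = -(79 + 8²)/2 = -(79 + 64)/2 = -½*143 = -143/2 ≈ -71.500)
-78*T = -78*(-143/2) = 5577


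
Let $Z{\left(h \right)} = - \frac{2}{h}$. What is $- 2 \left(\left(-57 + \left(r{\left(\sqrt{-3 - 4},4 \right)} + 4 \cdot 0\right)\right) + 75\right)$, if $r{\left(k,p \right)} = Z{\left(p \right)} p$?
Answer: $-32$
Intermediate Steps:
$r{\left(k,p \right)} = -2$ ($r{\left(k,p \right)} = - \frac{2}{p} p = -2$)
$- 2 \left(\left(-57 + \left(r{\left(\sqrt{-3 - 4},4 \right)} + 4 \cdot 0\right)\right) + 75\right) = - 2 \left(\left(-57 + \left(-2 + 4 \cdot 0\right)\right) + 75\right) = - 2 \left(\left(-57 + \left(-2 + 0\right)\right) + 75\right) = - 2 \left(\left(-57 - 2\right) + 75\right) = - 2 \left(-59 + 75\right) = \left(-2\right) 16 = -32$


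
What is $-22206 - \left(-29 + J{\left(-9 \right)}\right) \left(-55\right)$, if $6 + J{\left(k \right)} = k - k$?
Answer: $-24131$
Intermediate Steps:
$J{\left(k \right)} = -6$ ($J{\left(k \right)} = -6 + \left(k - k\right) = -6 + 0 = -6$)
$-22206 - \left(-29 + J{\left(-9 \right)}\right) \left(-55\right) = -22206 - \left(-29 - 6\right) \left(-55\right) = -22206 - \left(-35\right) \left(-55\right) = -22206 - 1925 = -24131$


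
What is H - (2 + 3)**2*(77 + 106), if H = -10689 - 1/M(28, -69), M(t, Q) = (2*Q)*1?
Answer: -2106431/138 ≈ -15264.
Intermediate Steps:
M(t, Q) = 2*Q
H = -1475081/138 (H = -10689 - 1/(2*(-69)) = -10689 - 1/(-138) = -10689 - 1*(-1/138) = -10689 + 1/138 = -1475081/138 ≈ -10689.)
H - (2 + 3)**2*(77 + 106) = -1475081/138 - (2 + 3)**2*(77 + 106) = -1475081/138 - 5**2*183 = -1475081/138 - 25*183 = -1475081/138 - 1*4575 = -1475081/138 - 4575 = -2106431/138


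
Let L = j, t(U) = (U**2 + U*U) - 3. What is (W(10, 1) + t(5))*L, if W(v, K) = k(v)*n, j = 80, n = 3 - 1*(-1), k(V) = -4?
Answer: 2480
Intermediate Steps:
n = 4 (n = 3 + 1 = 4)
t(U) = -3 + 2*U**2 (t(U) = (U**2 + U**2) - 3 = 2*U**2 - 3 = -3 + 2*U**2)
W(v, K) = -16 (W(v, K) = -4*4 = -16)
L = 80
(W(10, 1) + t(5))*L = (-16 + (-3 + 2*5**2))*80 = (-16 + (-3 + 2*25))*80 = (-16 + (-3 + 50))*80 = (-16 + 47)*80 = 31*80 = 2480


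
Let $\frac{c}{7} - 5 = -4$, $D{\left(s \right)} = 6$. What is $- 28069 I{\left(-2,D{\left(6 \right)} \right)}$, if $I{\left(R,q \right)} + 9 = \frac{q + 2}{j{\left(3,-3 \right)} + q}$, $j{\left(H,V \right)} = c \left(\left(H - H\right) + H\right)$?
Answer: $\frac{6596215}{27} \approx 2.443 \cdot 10^{5}$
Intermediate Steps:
$c = 7$ ($c = 35 + 7 \left(-4\right) = 35 - 28 = 7$)
$j{\left(H,V \right)} = 7 H$ ($j{\left(H,V \right)} = 7 \left(\left(H - H\right) + H\right) = 7 \left(0 + H\right) = 7 H$)
$I{\left(R,q \right)} = -9 + \frac{2 + q}{21 + q}$ ($I{\left(R,q \right)} = -9 + \frac{q + 2}{7 \cdot 3 + q} = -9 + \frac{2 + q}{21 + q}$)
$- 28069 I{\left(-2,D{\left(6 \right)} \right)} = - 28069 \frac{-187 - 48}{21 + 6} = - 28069 \frac{-187 - 48}{27} = - 28069 \cdot \frac{1}{27} \left(-235\right) = \left(-28069\right) \left(- \frac{235}{27}\right) = \frac{6596215}{27}$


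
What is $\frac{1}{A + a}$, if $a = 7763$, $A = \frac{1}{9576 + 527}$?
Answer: $\frac{10103}{78429590} \approx 0.00012882$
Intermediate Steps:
$A = \frac{1}{10103} \approx 9.898 \cdot 10^{-5}$
$\frac{1}{A + a} = \frac{1}{\frac{1}{10103} + 7763} = \frac{1}{\frac{78429590}{10103}} = \frac{10103}{78429590}$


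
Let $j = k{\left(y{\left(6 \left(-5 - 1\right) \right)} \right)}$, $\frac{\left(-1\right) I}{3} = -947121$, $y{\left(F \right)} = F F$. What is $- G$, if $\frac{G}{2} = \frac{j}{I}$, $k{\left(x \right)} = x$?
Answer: $- \frac{288}{315707} \approx -0.00091224$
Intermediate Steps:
$y{\left(F \right)} = F^{2}$
$I = 2841363$ ($I = \left(-3\right) \left(-947121\right) = 2841363$)
$j = 1296$ ($j = \left(6 \left(-5 - 1\right)\right)^{2} = \left(6 \left(-6\right)\right)^{2} = \left(-36\right)^{2} = 1296$)
$G = \frac{288}{315707}$ ($G = 2 \cdot \frac{1296}{2841363} = 2 \cdot 1296 \cdot \frac{1}{2841363} = 2 \cdot \frac{144}{315707} = \frac{288}{315707} \approx 0.00091224$)
$- G = \left(-1\right) \frac{288}{315707} = - \frac{288}{315707}$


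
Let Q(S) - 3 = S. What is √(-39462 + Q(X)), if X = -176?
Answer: I*√39635 ≈ 199.09*I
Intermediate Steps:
Q(S) = 3 + S
√(-39462 + Q(X)) = √(-39462 + (3 - 176)) = √(-39462 - 173) = √(-39635) = I*√39635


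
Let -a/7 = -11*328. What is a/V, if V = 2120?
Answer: 3157/265 ≈ 11.913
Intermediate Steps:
a = 25256 (a = -(-77)*328 = -7*(-3608) = 25256)
a/V = 25256/2120 = 25256*(1/2120) = 3157/265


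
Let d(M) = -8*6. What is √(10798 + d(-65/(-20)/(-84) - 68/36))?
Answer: 5*√430 ≈ 103.68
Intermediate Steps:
d(M) = -48
√(10798 + d(-65/(-20)/(-84) - 68/36)) = √(10798 - 48) = √10750 = 5*√430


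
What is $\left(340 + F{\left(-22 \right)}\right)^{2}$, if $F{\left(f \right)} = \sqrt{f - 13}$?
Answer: $\left(340 + i \sqrt{35}\right)^{2} \approx 1.1557 \cdot 10^{5} + 4022.9 i$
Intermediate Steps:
$F{\left(f \right)} = \sqrt{-13 + f}$
$\left(340 + F{\left(-22 \right)}\right)^{2} = \left(340 + \sqrt{-13 - 22}\right)^{2} = \left(340 + \sqrt{-35}\right)^{2} = \left(340 + i \sqrt{35}\right)^{2}$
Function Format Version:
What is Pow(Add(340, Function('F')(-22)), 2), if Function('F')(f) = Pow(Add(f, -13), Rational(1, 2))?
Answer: Pow(Add(340, Mul(I, Pow(35, Rational(1, 2)))), 2) ≈ Add(1.1557e+5, Mul(4022.9, I))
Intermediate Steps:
Function('F')(f) = Pow(Add(-13, f), Rational(1, 2))
Pow(Add(340, Function('F')(-22)), 2) = Pow(Add(340, Pow(Add(-13, -22), Rational(1, 2))), 2) = Pow(Add(340, Pow(-35, Rational(1, 2))), 2) = Pow(Add(340, Mul(I, Pow(35, Rational(1, 2)))), 2)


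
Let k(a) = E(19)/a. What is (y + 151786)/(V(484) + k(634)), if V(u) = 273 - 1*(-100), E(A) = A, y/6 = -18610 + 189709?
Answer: 747092920/236501 ≈ 3158.9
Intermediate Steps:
y = 1026594 (y = 6*(-18610 + 189709) = 6*171099 = 1026594)
k(a) = 19/a
V(u) = 373 (V(u) = 273 + 100 = 373)
(y + 151786)/(V(484) + k(634)) = (1026594 + 151786)/(373 + 19/634) = 1178380/(373 + 19*(1/634)) = 1178380/(373 + 19/634) = 1178380/(236501/634) = 1178380*(634/236501) = 747092920/236501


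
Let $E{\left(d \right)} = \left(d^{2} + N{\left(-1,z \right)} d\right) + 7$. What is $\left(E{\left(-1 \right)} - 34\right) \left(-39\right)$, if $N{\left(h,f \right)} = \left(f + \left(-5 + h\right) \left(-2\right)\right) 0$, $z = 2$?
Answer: $1014$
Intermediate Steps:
$N{\left(h,f \right)} = 0$ ($N{\left(h,f \right)} = \left(f - \left(-10 + 2 h\right)\right) 0 = \left(10 + f - 2 h\right) 0 = 0$)
$E{\left(d \right)} = 7 + d^{2}$ ($E{\left(d \right)} = \left(d^{2} + 0 d\right) + 7 = \left(d^{2} + 0\right) + 7 = d^{2} + 7 = 7 + d^{2}$)
$\left(E{\left(-1 \right)} - 34\right) \left(-39\right) = \left(\left(7 + \left(-1\right)^{2}\right) - 34\right) \left(-39\right) = \left(\left(7 + 1\right) - 34\right) \left(-39\right) = \left(8 - 34\right) \left(-39\right) = \left(-26\right) \left(-39\right) = 1014$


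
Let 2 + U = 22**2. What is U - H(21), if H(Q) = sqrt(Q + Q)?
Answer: 482 - sqrt(42) ≈ 475.52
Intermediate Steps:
H(Q) = sqrt(2)*sqrt(Q) (H(Q) = sqrt(2*Q) = sqrt(2)*sqrt(Q))
U = 482 (U = -2 + 22**2 = -2 + 484 = 482)
U - H(21) = 482 - sqrt(2)*sqrt(21) = 482 - sqrt(42)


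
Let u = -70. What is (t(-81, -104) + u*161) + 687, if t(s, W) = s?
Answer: -10664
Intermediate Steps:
(t(-81, -104) + u*161) + 687 = (-81 - 70*161) + 687 = (-81 - 11270) + 687 = -11351 + 687 = -10664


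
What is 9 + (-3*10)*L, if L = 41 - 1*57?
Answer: 489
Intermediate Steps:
L = -16 (L = 41 - 57 = -16)
9 + (-3*10)*L = 9 - 3*10*(-16) = 9 - 30*(-16) = 9 + 480 = 489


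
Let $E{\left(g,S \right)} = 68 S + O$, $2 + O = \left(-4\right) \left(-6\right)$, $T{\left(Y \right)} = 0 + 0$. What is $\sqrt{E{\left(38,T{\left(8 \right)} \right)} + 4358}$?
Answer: $2 \sqrt{1095} \approx 66.182$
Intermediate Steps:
$T{\left(Y \right)} = 0$
$O = 22$ ($O = -2 - -24 = -2 + 24 = 22$)
$E{\left(g,S \right)} = 22 + 68 S$ ($E{\left(g,S \right)} = 68 S + 22 = 22 + 68 S$)
$\sqrt{E{\left(38,T{\left(8 \right)} \right)} + 4358} = \sqrt{\left(22 + 68 \cdot 0\right) + 4358} = \sqrt{\left(22 + 0\right) + 4358} = \sqrt{22 + 4358} = \sqrt{4380} = 2 \sqrt{1095}$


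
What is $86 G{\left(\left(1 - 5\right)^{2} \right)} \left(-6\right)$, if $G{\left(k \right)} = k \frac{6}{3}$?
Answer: $-16512$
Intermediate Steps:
$G{\left(k \right)} = 2 k$ ($G{\left(k \right)} = k 6 \cdot \frac{1}{3} = k 2 = 2 k$)
$86 G{\left(\left(1 - 5\right)^{2} \right)} \left(-6\right) = 86 \cdot 2 \left(1 - 5\right)^{2} \left(-6\right) = 86 \cdot 2 \left(-4\right)^{2} \left(-6\right) = 86 \cdot 2 \cdot 16 \left(-6\right) = 86 \cdot 32 \left(-6\right) = 2752 \left(-6\right) = -16512$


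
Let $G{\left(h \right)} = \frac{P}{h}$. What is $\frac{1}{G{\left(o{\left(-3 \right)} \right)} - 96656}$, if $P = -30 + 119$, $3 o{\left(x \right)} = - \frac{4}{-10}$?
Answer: $- \frac{2}{191977} \approx -1.0418 \cdot 10^{-5}$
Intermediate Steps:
$o{\left(x \right)} = \frac{2}{15}$ ($o{\left(x \right)} = \frac{\left(-4\right) \frac{1}{-10}}{3} = \frac{\left(-4\right) \left(- \frac{1}{10}\right)}{3} = \frac{1}{3} \cdot \frac{2}{5} = \frac{2}{15}$)
$P = 89$
$G{\left(h \right)} = \frac{89}{h}$
$\frac{1}{G{\left(o{\left(-3 \right)} \right)} - 96656} = \frac{1}{\frac{89}{\frac{2}{15}} - 96656} = \frac{1}{89 \cdot \frac{15}{2} - 96656} = \frac{1}{\frac{1335}{2} - 96656} = \frac{1}{- \frac{191977}{2}} = - \frac{2}{191977}$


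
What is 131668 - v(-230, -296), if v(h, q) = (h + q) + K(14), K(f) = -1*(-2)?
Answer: 132192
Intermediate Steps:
K(f) = 2
v(h, q) = 2 + h + q (v(h, q) = (h + q) + 2 = 2 + h + q)
131668 - v(-230, -296) = 131668 - (2 - 230 - 296) = 131668 - 1*(-524) = 131668 + 524 = 132192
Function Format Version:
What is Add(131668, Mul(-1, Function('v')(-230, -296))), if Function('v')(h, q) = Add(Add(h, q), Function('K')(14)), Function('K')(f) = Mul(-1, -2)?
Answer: 132192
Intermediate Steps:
Function('K')(f) = 2
Function('v')(h, q) = Add(2, h, q) (Function('v')(h, q) = Add(Add(h, q), 2) = Add(2, h, q))
Add(131668, Mul(-1, Function('v')(-230, -296))) = Add(131668, Mul(-1, Add(2, -230, -296))) = Add(131668, Mul(-1, -524)) = Add(131668, 524) = 132192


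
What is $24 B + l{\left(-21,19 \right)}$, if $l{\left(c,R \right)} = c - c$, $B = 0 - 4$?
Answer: $-96$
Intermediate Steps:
$B = -4$
$l{\left(c,R \right)} = 0$
$24 B + l{\left(-21,19 \right)} = 24 \left(-4\right) + 0 = -96 + 0 = -96$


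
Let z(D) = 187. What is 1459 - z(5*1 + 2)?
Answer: 1272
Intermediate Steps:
1459 - z(5*1 + 2) = 1459 - 1*187 = 1459 - 187 = 1272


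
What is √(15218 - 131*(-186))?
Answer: 4*√2474 ≈ 198.96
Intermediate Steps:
√(15218 - 131*(-186)) = √(15218 + 24366) = √39584 = 4*√2474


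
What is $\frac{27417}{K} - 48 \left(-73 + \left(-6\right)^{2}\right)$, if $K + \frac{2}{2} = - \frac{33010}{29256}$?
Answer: $- \frac{345763668}{31133} \approx -11106.0$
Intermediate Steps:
$K = - \frac{31133}{14628}$ ($K = -1 - \frac{33010}{29256} = -1 - \frac{16505}{14628} = - \frac{31133}{14628} \approx -2.1283$)
$\frac{27417}{K} - 48 \left(-73 + \left(-6\right)^{2}\right) = \frac{27417}{- \frac{31133}{14628}} - 48 \left(-73 + \left(-6\right)^{2}\right) = 27417 \left(- \frac{14628}{31133}\right) - 48 \left(-73 + 36\right) = - \frac{401055876}{31133} - 48 \left(-37\right) = - \frac{401055876}{31133} - -1776 = - \frac{401055876}{31133} + 1776 = - \frac{345763668}{31133}$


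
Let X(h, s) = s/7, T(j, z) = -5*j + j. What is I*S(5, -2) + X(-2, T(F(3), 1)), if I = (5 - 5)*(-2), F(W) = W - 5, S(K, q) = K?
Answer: 8/7 ≈ 1.1429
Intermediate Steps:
F(W) = -5 + W
I = 0 (I = 0*(-2) = 0)
T(j, z) = -4*j
X(h, s) = s/7 (X(h, s) = s*(⅐) = s/7)
I*S(5, -2) + X(-2, T(F(3), 1)) = 0*5 + (-4*(-5 + 3))/7 = 0 + (-4*(-2))/7 = 0 + (⅐)*8 = 0 + 8/7 = 8/7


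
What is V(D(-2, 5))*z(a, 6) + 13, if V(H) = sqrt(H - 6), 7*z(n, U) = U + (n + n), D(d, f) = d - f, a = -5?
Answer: 13 - 4*I*sqrt(13)/7 ≈ 13.0 - 2.0603*I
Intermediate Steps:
z(n, U) = U/7 + 2*n/7 (z(n, U) = (U + (n + n))/7 = (U + 2*n)/7 = U/7 + 2*n/7)
V(H) = sqrt(-6 + H)
V(D(-2, 5))*z(a, 6) + 13 = sqrt(-6 + (-2 - 1*5))*((1/7)*6 + (2/7)*(-5)) + 13 = sqrt(-6 + (-2 - 5))*(6/7 - 10/7) + 13 = sqrt(-6 - 7)*(-4/7) + 13 = sqrt(-13)*(-4/7) + 13 = (I*sqrt(13))*(-4/7) + 13 = -4*I*sqrt(13)/7 + 13 = 13 - 4*I*sqrt(13)/7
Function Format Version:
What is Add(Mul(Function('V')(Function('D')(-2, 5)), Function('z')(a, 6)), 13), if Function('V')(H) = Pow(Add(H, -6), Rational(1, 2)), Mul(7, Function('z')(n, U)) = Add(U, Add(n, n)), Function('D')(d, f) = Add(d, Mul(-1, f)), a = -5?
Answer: Add(13, Mul(Rational(-4, 7), I, Pow(13, Rational(1, 2)))) ≈ Add(13.000, Mul(-2.0603, I))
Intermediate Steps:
Function('z')(n, U) = Add(Mul(Rational(1, 7), U), Mul(Rational(2, 7), n)) (Function('z')(n, U) = Mul(Rational(1, 7), Add(U, Add(n, n))) = Mul(Rational(1, 7), Add(U, Mul(2, n))) = Add(Mul(Rational(1, 7), U), Mul(Rational(2, 7), n)))
Function('V')(H) = Pow(Add(-6, H), Rational(1, 2))
Add(Mul(Function('V')(Function('D')(-2, 5)), Function('z')(a, 6)), 13) = Add(Mul(Pow(Add(-6, Add(-2, Mul(-1, 5))), Rational(1, 2)), Add(Mul(Rational(1, 7), 6), Mul(Rational(2, 7), -5))), 13) = Add(Mul(Pow(Add(-6, Add(-2, -5)), Rational(1, 2)), Add(Rational(6, 7), Rational(-10, 7))), 13) = Add(Mul(Pow(Add(-6, -7), Rational(1, 2)), Rational(-4, 7)), 13) = Add(Mul(Pow(-13, Rational(1, 2)), Rational(-4, 7)), 13) = Add(Mul(Mul(I, Pow(13, Rational(1, 2))), Rational(-4, 7)), 13) = Add(Mul(Rational(-4, 7), I, Pow(13, Rational(1, 2))), 13) = Add(13, Mul(Rational(-4, 7), I, Pow(13, Rational(1, 2))))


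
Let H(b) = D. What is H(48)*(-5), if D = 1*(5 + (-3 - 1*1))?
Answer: -5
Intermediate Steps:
D = 1 (D = 1*(5 + (-3 - 1)) = 1*(5 - 4) = 1*1 = 1)
H(b) = 1
H(48)*(-5) = 1*(-5) = -5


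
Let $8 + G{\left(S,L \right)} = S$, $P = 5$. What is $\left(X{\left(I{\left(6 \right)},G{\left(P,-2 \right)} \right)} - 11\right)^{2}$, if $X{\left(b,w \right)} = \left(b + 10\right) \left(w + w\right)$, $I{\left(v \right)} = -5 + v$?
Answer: $5929$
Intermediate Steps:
$G{\left(S,L \right)} = -8 + S$
$X{\left(b,w \right)} = 2 w \left(10 + b\right)$ ($X{\left(b,w \right)} = \left(10 + b\right) 2 w = 2 w \left(10 + b\right)$)
$\left(X{\left(I{\left(6 \right)},G{\left(P,-2 \right)} \right)} - 11\right)^{2} = \left(2 \left(-8 + 5\right) \left(10 + \left(-5 + 6\right)\right) - 11\right)^{2} = \left(2 \left(-3\right) \left(10 + 1\right) - 11\right)^{2} = \left(2 \left(-3\right) 11 - 11\right)^{2} = \left(-66 - 11\right)^{2} = \left(-77\right)^{2} = 5929$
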